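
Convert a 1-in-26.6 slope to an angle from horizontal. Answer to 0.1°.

2.2°

tan θ = 1/26.6 = 0.0376
θ = arctan(0.0376) = 2.15°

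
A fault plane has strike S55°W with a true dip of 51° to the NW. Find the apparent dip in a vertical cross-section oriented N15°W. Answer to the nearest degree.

49°

The strike is S55°W and the section trends N15°W; the acute angle between them is β = 70°.
tan(apparent dip) = tan 51° · sin 70° = 1.1604
apparent dip = arctan 1.1604 = 49.25°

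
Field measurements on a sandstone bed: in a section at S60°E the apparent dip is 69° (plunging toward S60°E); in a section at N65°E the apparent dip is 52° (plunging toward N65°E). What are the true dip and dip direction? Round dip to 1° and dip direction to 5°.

true dip 69°, dip direction 125°

Represent each trace as a vector plunging at its apparent dip toward its trend (east-north-up frame): v₁ = (0.310, -0.179, -0.934), v₂ = (0.558, 0.260, -0.788).
The plane normal is n = v₁ × v₂ ∝ (0.384, -0.276, 0.181).
tan δ = √(n_x²+n_y²)/n_z = 0.473/0.181, so δ = 69.1°.
Dip direction = atan2(0.384, -0.276) = 126° (azimuth of n's horizontal projection).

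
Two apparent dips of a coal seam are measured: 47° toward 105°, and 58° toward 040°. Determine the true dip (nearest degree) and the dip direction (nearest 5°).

The two traces are lines in the plane: v₁ = (sin 105°·cos 47°, cos 105°·cos 47°, −sin 47°), v₂ = (sin 40°·cos 58°, cos 40°·cos 58°, −sin 58°).
Cross product v₁ × v₂ gives the pole to the plane: n ∝ (0.447, 0.310, 0.328).
tan δ = √(n_x²+n_y²)/n_z = 0.543/0.328, so δ = 58.9°.
Dip direction = atan2(0.447, 0.310) = 55° (azimuth of n's horizontal projection).

true dip 59°, dip direction 055°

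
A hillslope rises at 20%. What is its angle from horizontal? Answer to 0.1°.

tan θ = 20/100 = 0.2000
θ = arctan(0.2000) = 11.31°

11.3°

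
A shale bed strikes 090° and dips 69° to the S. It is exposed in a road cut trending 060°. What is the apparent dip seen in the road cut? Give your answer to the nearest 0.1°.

52.5°

Angle between strike (090°) and section (060°): β = 30°.
tan(apparent dip) = tan 69° · sin 30° = 1.3025
apparent dip = arctan 1.3025 = 52.49°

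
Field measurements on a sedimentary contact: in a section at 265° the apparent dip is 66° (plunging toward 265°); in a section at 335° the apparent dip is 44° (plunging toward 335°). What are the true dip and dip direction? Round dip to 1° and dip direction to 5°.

The two traces are lines in the plane: v₁ = (sin 265°·cos 66°, cos 265°·cos 66°, −sin 66°), v₂ = (sin 335°·cos 44°, cos 335°·cos 44°, −sin 44°).
Cross product v₁ × v₂ gives the pole to the plane: n ∝ (-0.620, 0.004, 0.275).
tan δ = √(n_x²+n_y²)/n_z = 0.620/0.275, so δ = 66.1°.
Dip direction = atan2(-0.620, 0.004) = 270° (azimuth of n's horizontal projection).

true dip 66°, dip direction 270°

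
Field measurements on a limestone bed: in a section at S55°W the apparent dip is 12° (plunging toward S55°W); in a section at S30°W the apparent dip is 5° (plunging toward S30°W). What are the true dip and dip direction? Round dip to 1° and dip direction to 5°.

true dip 18°, dip direction 285°

The two traces are lines in the plane: v₁ = (sin 235°·cos 12°, cos 235°·cos 12°, −sin 12°), v₂ = (sin 210°·cos 5°, cos 210°·cos 5°, −sin 5°).
The plane normal is n = v₁ × v₂ ∝ (-0.130, 0.034, 0.412).
tan δ = √(n_x²+n_y²)/n_z = 0.135/0.412, so δ = 18.1°.
Dip direction = atan2(-0.130, 0.034) = 284° (azimuth of n's horizontal projection).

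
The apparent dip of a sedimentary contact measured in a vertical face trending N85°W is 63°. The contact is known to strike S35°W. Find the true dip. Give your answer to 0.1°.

66.2°

The section is 60° from the strike.
tan(true dip) = tan 63° / sin 60° = 2.2662
true dip = arctan 2.2662 = 66.19°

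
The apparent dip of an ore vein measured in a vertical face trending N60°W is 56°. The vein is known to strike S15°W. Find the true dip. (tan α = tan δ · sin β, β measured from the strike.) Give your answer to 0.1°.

56.9°

The section is 75° from the strike.
tan δ = tan α / sin β = tan 56° / sin 75° = 1.4826 / 0.9659 = 1.5349
δ = arctan(1.5349) = 56.91°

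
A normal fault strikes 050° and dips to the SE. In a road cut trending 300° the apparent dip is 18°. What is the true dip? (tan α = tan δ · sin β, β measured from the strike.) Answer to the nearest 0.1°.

19.1°

β = acute angle between strike 050° and section 300° = 70°.
tan δ = tan α / sin β = tan 18° / sin 70° = 0.3249 / 0.9397 = 0.3458
true dip = arctan 0.3458 = 19.07°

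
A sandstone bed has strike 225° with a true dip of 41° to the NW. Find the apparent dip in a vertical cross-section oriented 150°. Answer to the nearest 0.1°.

The section lies 75° from the strike.
tan(apparent dip) = tan 41° · sin 75° = 0.8397
apparent dip = arctan 0.8397 = 40.02°

40.0°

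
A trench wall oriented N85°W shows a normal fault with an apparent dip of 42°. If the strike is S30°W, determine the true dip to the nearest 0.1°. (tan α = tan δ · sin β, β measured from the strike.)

44.8°

β = acute angle between strike S30°W and section N85°W = 65°.
tan(true dip) = tan 42° / sin 65° = 0.9935
δ = arctan(0.9935) = 44.81°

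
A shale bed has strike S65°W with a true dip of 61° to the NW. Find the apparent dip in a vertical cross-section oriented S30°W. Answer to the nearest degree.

The strike is S65°W and the section trends S30°W; the acute angle between them is β = 35°.
tan α = tan 61° × sin 35° = 1.8040 × 0.5736 = 1.0348
apparent dip = arctan 1.0348 = 45.98°

46°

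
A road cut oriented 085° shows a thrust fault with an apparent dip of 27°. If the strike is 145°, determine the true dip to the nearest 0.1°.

30.5°

The section is 60° from the strike.
tan δ = tan α / sin β = tan 27° / sin 60° = 0.5095 / 0.8660 = 0.5883
true dip = arctan 0.5883 = 30.47°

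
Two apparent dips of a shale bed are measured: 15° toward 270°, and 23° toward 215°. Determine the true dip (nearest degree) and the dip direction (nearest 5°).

true dip 23°, dip direction 220°

The two traces are lines in the plane: v₁ = (sin 270°·cos 15°, cos 270°·cos 15°, −sin 15°), v₂ = (sin 215°·cos 23°, cos 215°·cos 23°, −sin 23°).
The plane normal is n = v₁ × v₂ ∝ (-0.195, -0.241, 0.728).
tan δ = √(n_x²+n_y²)/n_z = 0.310/0.728, so δ = 23.1°.
Dip direction = atan2(-0.195, -0.241) = 219° (azimuth of n's horizontal projection).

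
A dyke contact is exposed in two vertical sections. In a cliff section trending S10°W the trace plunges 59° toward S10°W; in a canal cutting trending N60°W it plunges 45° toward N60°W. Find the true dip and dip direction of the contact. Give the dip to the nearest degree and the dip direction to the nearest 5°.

true dip 67°, dip direction 235°

The two traces are lines in the plane: v₁ = (sin 190°·cos 59°, cos 190°·cos 59°, −sin 59°), v₂ = (sin 300°·cos 45°, cos 300°·cos 45°, −sin 45°).
Cross product v₁ × v₂ gives the pole to the plane: n ∝ (-0.662, -0.462, 0.342).
True dip = arccos(n_z / |n|) = arccos(0.3905) = 67.0°.
The horizontal component of n points toward azimuth atan2(n_x, n_y) = 235°, the dip direction.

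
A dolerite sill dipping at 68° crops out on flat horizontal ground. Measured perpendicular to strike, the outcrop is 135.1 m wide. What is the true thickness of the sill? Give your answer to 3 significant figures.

125 m

True thickness t = w · sin(dip) = 135.1 × sin 68°
t = 135.1 × 0.9272 = 125.263 m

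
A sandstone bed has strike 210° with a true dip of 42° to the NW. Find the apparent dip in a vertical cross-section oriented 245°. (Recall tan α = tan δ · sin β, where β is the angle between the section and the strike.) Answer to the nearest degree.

27°

The strike is 210° and the section trends 245°; the acute angle between them is β = 35°.
tan(apparent dip) = tan 42° · sin 35° = 0.5165
apparent dip = arctan 0.5165 = 27.31°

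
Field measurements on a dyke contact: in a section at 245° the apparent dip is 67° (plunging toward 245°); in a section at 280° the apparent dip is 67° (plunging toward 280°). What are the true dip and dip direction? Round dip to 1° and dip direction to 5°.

true dip 68°, dip direction 260°

Represent each trace as a vector plunging at its apparent dip toward its trend (east-north-up frame): v₁ = (-0.354, -0.165, -0.921), v₂ = (-0.385, 0.068, -0.921).
n = v₁ × v₂ = (-0.214, -0.028, 0.088) (taken with n_z > 0).
True dip = arccos(n_z / |n|) = arccos(0.3752) = 68.0°.
Dip direction = azimuth of (n_x, n_y) = atan2(-0.214, -0.028) = 262°.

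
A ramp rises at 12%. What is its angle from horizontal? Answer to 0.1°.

6.8°

tan θ = 12/100 = 0.1200
θ = arctan(0.1200) = 6.84°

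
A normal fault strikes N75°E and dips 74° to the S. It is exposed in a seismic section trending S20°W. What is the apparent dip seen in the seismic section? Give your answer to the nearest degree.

The section lies 55° from the strike.
tan α = tan 74° × sin 55° = 3.4874 × 0.8192 = 2.8567
apparent dip = arctan 2.8567 = 70.71°

71°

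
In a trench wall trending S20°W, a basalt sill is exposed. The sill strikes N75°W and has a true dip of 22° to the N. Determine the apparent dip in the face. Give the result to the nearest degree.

The strike is N75°W and the section trends S20°W; the acute angle between them is β = 85°.
tan(apparent dip) = tan 22° · sin 85° = 0.4025
apparent dip = arctan 0.4025 = 21.92°

22°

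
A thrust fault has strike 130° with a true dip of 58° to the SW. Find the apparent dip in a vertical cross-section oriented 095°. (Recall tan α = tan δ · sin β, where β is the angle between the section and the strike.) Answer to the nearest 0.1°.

Angle between strike (130°) and section (095°): β = 35°.
tan(apparent dip) = tan 58° · sin 35° = 0.9179
α = arctan(0.9179) = 42.55°

42.5°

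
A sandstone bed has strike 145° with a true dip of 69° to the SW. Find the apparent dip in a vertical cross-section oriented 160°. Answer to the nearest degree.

34°

The section lies 15° from the strike.
tan(apparent dip) = tan 69° · sin 15° = 0.6742
α = arctan(0.6742) = 33.99°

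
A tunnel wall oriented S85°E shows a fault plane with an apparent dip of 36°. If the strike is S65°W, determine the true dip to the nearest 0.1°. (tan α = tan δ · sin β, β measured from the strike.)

55.5°

The section is 30° from the strike.
tan δ = tan α / sin β = tan 36° / sin 30° = 0.7265 / 0.5000 = 1.4531
true dip = arctan 1.4531 = 55.46°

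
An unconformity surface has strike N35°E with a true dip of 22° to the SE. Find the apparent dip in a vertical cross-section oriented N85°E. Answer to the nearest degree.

17°

Angle between strike (N35°E) and section (N85°E): β = 50°.
tan α = tan 22° × sin 50° = 0.4040 × 0.7660 = 0.3095
apparent dip = arctan 0.3095 = 17.20°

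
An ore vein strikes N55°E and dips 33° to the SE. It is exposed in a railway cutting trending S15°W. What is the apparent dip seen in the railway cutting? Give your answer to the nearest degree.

23°

Angle between strike (N55°E) and section (S15°W): β = 40°.
tan(apparent dip) = tan 33° · sin 40° = 0.4174
α = arctan(0.4174) = 22.66°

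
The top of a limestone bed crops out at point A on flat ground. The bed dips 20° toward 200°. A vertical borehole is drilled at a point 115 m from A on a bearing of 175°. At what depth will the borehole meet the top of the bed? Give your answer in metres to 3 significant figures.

37.9 m

The hole lies 25° from the dip direction, so the down-dip offset is 115 × cos 25° = 104.23 m.
Depth = down-dip offset × tan(dip) = 104.23 × tan 20° = 104.23 × 0.3640
Depth = 37.93 m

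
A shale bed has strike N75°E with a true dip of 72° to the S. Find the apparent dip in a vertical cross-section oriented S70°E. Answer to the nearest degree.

The strike is N75°E and the section trends S70°E; the acute angle between them is β = 35°.
tan α = tan 72° × sin 35° = 3.0777 × 0.5736 = 1.7653
apparent dip = arctan 1.7653 = 60.47°

60°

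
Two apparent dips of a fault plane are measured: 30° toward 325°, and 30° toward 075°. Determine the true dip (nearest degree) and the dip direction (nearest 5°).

true dip 45°, dip direction 020°

Each apparent-dip line lies in the plane. As unit vectors (x east, y north, z up), v₁ plunges 30°→325° and v₂ plunges 30°→075°.
The plane normal is n = v₁ × v₂ ∝ (0.243, 0.667, 0.705).
Dip δ = arctan(|n_h|/n_z) = arctan(0.709/0.705) = 45.2°.
Dip direction = azimuth of (n_x, n_y) = atan2(0.243, 0.667) = 20°.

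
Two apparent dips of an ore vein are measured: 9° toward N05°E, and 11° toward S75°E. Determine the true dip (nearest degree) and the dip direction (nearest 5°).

Each apparent-dip line lies in the plane. As unit vectors (x east, y north, z up), v₁ plunges 9°→N05°E and v₂ plunges 11°→S75°E.
n = v₁ × v₂ = (0.227, 0.132, 0.955) (taken with n_z > 0).
Dip δ = arctan(|n_h|/n_z) = arctan(0.263/0.955) = 15.4°.
Dip direction = atan2(0.227, 0.132) = 60° (azimuth of n's horizontal projection).

true dip 15°, dip direction 060°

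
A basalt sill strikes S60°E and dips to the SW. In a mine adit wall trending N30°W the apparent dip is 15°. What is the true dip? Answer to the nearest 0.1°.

28.2°

The section is 30° from the strike.
tan(true dip) = tan 15° / sin 30° = 0.5359
true dip = arctan 0.5359 = 28.19°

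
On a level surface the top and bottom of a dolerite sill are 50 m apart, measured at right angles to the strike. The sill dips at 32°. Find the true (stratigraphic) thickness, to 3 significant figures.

26.5 m

True thickness t = w · sin(dip) = 50 × sin 32°
t = 50 × 0.5299 = 26.496 m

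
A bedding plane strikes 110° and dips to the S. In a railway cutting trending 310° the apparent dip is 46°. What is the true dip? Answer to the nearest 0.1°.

β = acute angle between strike 110° and section 310° = 20°.
tan δ = tan α / sin β = tan 46° / sin 20° = 1.0355 / 0.3420 = 3.0277
true dip = arctan 3.0277 = 71.72°

71.7°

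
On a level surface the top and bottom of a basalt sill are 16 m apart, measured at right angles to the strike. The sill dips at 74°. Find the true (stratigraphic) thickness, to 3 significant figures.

15.4 m

True thickness t = w · sin(dip) = 16 × sin 74°
t = 16 × 0.9613 = 15.380 m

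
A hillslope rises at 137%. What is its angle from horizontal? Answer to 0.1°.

53.9°

tan θ = 137/100 = 1.3700
θ = arctan(1.3700) = 53.87°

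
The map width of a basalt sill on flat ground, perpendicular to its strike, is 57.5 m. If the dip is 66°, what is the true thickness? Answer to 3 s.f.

True thickness t = w · sin(dip) = 57.5 × sin 66°
t = 57.5 × 0.9135 = 52.529 m

52.5 m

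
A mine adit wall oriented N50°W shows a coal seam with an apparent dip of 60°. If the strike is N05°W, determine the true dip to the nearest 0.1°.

67.8°

The section is 45° from the strike.
tan δ = tan α / sin β = tan 60° / sin 45° = 1.7321 / 0.7071 = 2.4495
true dip = arctan 2.4495 = 67.79°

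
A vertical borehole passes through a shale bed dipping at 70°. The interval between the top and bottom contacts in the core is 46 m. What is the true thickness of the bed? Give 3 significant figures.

True thickness t = h · cos(dip) = 46 × cos 70°
t = 46 × 0.3420 = 15.733 m

15.7 m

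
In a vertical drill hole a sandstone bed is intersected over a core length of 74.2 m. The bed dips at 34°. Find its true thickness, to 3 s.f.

61.5 m

True thickness t = h · cos(dip) = 74.2 × cos 34°
t = 74.2 × 0.8290 = 61.515 m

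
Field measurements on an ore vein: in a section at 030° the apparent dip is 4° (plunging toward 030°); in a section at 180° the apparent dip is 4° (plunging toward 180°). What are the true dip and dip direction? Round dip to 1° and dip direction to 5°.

Each apparent-dip line lies in the plane. As unit vectors (x east, y north, z up), v₁ plunges 4°→030° and v₂ plunges 4°→180°.
The plane normal is n = v₁ × v₂ ∝ (0.130, -0.035, 0.498).
True dip = arccos(n_z / |n|) = arccos(0.9654) = 15.1°.
Dip direction = azimuth of (n_x, n_y) = atan2(0.130, -0.035) = 105°.

true dip 15°, dip direction 105°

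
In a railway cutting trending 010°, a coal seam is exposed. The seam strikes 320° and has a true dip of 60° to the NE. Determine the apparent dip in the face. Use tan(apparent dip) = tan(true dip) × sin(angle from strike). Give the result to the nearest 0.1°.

53.0°

The strike is 320° and the section trends 010°; the acute angle between them is β = 50°.
tan α = tan 60° × sin 50° = 1.7321 × 0.7660 = 1.3268
apparent dip = arctan 1.3268 = 53.00°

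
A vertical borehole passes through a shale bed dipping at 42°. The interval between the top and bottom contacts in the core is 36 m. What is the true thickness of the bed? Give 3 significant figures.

26.8 m

True thickness t = h · cos(dip) = 36 × cos 42°
t = 36 × 0.7431 = 26.753 m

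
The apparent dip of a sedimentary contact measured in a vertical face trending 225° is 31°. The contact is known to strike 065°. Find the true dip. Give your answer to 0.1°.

60.4°

β = acute angle between strike 065° and section 225° = 20°.
tan δ = tan α / sin β = tan 31° / sin 20° = 0.6009 / 0.3420 = 1.7568
true dip = arctan 1.7568 = 60.35°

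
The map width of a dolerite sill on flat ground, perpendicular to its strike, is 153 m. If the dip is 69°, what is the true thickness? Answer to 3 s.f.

True thickness t = w · sin(dip) = 153 × sin 69°
t = 153 × 0.9336 = 142.838 m

143 m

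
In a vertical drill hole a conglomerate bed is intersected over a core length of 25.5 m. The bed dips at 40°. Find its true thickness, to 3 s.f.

True thickness t = h · cos(dip) = 25.5 × cos 40°
t = 25.5 × 0.7660 = 19.534 m

19.5 m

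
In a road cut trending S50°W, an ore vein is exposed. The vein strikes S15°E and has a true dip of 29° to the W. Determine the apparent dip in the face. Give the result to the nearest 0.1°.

26.7°

Angle between strike (S15°E) and section (S50°W): β = 65°.
tan α = tan 29° × sin 65° = 0.5543 × 0.9063 = 0.5024
α = arctan(0.5024) = 26.67°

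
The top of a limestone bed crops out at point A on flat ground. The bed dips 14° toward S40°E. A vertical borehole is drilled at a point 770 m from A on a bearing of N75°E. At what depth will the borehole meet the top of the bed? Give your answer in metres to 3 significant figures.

81.1 m

The hole lies 65° from the dip direction, so the down-dip offset is 770 × cos 65° = 325.42 m.
Depth = down-dip offset × tan(dip) = 325.42 × tan 14° = 325.42 × 0.2493
Depth = 81.14 m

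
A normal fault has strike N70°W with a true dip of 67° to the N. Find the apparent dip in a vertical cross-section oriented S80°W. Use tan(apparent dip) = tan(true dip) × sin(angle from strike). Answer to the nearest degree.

50°

Angle between strike (N70°W) and section (S80°W): β = 30°.
tan(apparent dip) = tan 67° · sin 30° = 1.1779
α = arctan(1.1779) = 49.67°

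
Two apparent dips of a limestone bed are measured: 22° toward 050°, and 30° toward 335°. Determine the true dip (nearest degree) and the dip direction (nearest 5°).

Each apparent-dip line lies in the plane. As unit vectors (x east, y north, z up), v₁ plunges 22°→050° and v₂ plunges 30°→335°.
n = v₁ × v₂ = (-0.004, 0.492, 0.776) (taken with n_z > 0).
tan δ = √(n_x²+n_y²)/n_z = 0.492/0.776, so δ = 32.4°.
Dip direction = atan2(-0.004, 0.492) = 360° (azimuth of n's horizontal projection).

true dip 32°, dip direction 000°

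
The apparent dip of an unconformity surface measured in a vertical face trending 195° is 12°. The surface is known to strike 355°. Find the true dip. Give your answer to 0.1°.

The section is 20° from the strike.
tan δ = tan α / sin β = tan 12° / sin 20° = 0.2126 / 0.3420 = 0.6215
true dip = arctan 0.6215 = 31.86°

31.9°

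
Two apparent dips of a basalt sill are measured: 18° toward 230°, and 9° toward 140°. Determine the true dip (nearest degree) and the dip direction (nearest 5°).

true dip 20°, dip direction 205°

Represent each trace as a vector plunging at its apparent dip toward its trend (east-north-up frame): v₁ = (-0.729, -0.611, -0.309), v₂ = (0.635, -0.757, -0.156).
The plane normal is n = v₁ × v₂ ∝ (-0.138, -0.310, 0.939).
Dip δ = arctan(|n_h|/n_z) = arctan(0.340/0.939) = 19.9°.
Dip direction = azimuth of (n_x, n_y) = atan2(-0.138, -0.310) = 204°.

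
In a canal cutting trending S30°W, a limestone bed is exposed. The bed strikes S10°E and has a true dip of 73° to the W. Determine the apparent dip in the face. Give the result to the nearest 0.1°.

Angle between strike (S10°E) and section (S30°W): β = 40°.
tan(apparent dip) = tan 73° · sin 40° = 2.1025
α = arctan(2.1025) = 64.56°

64.6°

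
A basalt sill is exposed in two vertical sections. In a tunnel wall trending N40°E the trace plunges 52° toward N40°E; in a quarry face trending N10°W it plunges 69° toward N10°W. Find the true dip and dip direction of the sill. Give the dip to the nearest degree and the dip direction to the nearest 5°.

true dip 69°, dip direction 340°

Represent each trace as a vector plunging at its apparent dip toward its trend (east-north-up frame): v₁ = (0.396, 0.472, -0.788), v₂ = (-0.062, 0.353, -0.934).
n = v₁ × v₂ = (-0.162, 0.418, 0.169) (taken with n_z > 0).
tan δ = √(n_x²+n_y²)/n_z = 0.449/0.169, so δ = 69.4°.
The horizontal component of n points toward azimuth atan2(n_x, n_y) = 339°, the dip direction.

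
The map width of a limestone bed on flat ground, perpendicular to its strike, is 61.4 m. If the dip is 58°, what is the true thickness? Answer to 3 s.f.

True thickness t = w · sin(dip) = 61.4 × sin 58°
t = 61.4 × 0.8480 = 52.070 m

52.1 m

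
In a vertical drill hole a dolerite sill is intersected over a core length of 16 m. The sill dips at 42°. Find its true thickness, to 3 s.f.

11.9 m

True thickness t = h · cos(dip) = 16 × cos 42°
t = 16 × 0.7431 = 11.890 m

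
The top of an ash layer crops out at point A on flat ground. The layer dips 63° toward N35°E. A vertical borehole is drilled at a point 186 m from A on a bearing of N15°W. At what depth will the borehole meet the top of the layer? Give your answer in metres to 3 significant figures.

The hole lies 50° from the dip direction, so the down-dip offset is 186 × cos 50° = 119.56 m.
Depth = down-dip offset × tan(dip) = 119.56 × tan 63° = 119.56 × 1.9626
Depth = 234.65 m

235 m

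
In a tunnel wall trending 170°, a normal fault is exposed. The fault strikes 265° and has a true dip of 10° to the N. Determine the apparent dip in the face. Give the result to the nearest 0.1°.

The section lies 85° from the strike.
tan(apparent dip) = tan 10° · sin 85° = 0.1757
α = arctan(0.1757) = 9.96°

10.0°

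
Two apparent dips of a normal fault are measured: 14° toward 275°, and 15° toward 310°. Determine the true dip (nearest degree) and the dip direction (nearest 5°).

Each apparent-dip line lies in the plane. As unit vectors (x east, y north, z up), v₁ plunges 14°→275° and v₂ plunges 15°→310°.
Cross product v₁ × v₂ gives the pole to the plane: n ∝ (-0.128, 0.071, 0.538).
True dip = arccos(n_z / |n|) = arccos(0.9647) = 15.3°.
The horizontal component of n points toward azimuth atan2(n_x, n_y) = 299°, the dip direction.

true dip 15°, dip direction 300°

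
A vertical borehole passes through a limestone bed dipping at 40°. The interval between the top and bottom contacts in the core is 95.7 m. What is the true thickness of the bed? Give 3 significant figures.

True thickness t = h · cos(dip) = 95.7 × cos 40°
t = 95.7 × 0.7660 = 73.310 m

73.3 m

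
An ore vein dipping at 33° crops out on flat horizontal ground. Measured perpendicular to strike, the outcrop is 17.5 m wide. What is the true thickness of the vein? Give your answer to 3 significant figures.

True thickness t = w · sin(dip) = 17.5 × sin 33°
t = 17.5 × 0.5446 = 9.531 m

9.53 m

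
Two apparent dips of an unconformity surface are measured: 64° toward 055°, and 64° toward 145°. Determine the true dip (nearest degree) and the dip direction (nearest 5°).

The two traces are lines in the plane: v₁ = (sin 55°·cos 64°, cos 55°·cos 64°, −sin 64°), v₂ = (sin 145°·cos 64°, cos 145°·cos 64°, −sin 64°).
The plane normal is n = v₁ × v₂ ∝ (0.549, -0.097, 0.192).
True dip = arccos(n_z / |n|) = arccos(0.3260) = 71.0°.
The horizontal component of n points toward azimuth atan2(n_x, n_y) = 100°, the dip direction.

true dip 71°, dip direction 100°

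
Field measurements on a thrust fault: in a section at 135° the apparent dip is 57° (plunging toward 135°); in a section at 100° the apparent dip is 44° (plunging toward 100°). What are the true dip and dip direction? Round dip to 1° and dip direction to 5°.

The two traces are lines in the plane: v₁ = (sin 135°·cos 57°, cos 135°·cos 57°, −sin 57°), v₂ = (sin 100°·cos 44°, cos 100°·cos 44°, −sin 44°).
The plane normal is n = v₁ × v₂ ∝ (0.163, -0.327, 0.225).
Dip δ = arctan(|n_h|/n_z) = arctan(0.365/0.225) = 58.4°.
The horizontal component of n points toward azimuth atan2(n_x, n_y) = 154°, the dip direction.

true dip 58°, dip direction 155°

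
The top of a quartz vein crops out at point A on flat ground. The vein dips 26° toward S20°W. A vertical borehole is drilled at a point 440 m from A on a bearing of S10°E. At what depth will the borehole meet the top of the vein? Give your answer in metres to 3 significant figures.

186 m

The hole lies 30° from the dip direction, so the down-dip offset is 440 × cos 30° = 381.05 m.
Depth = down-dip offset × tan(dip) = 381.05 × tan 26° = 381.05 × 0.4877
Depth = 185.85 m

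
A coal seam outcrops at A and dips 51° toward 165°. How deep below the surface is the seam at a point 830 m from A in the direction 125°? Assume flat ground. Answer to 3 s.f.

The hole lies 40° from the dip direction, so the down-dip offset is 830 × cos 40° = 635.82 m.
Depth = down-dip offset × tan(dip) = 635.82 × tan 51° = 635.82 × 1.2349
Depth = 785.17 m

785 m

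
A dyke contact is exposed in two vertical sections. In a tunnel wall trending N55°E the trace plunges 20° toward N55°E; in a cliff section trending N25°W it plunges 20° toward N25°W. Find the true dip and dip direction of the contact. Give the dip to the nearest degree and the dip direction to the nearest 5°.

true dip 25°, dip direction 015°

The two traces are lines in the plane: v₁ = (sin 55°·cos 20°, cos 55°·cos 20°, −sin 20°), v₂ = (sin 335°·cos 20°, cos 335°·cos 20°, −sin 20°).
n = v₁ × v₂ = (0.107, 0.399, 0.870) (taken with n_z > 0).
True dip = arccos(n_z / |n|) = arccos(0.9032) = 25.4°.
The horizontal component of n points toward azimuth atan2(n_x, n_y) = 15°, the dip direction.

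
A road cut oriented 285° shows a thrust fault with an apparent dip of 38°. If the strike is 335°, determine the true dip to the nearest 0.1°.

The section is 50° from the strike.
tan(true dip) = tan 38° / sin 50° = 1.0199
true dip = arctan 1.0199 = 45.56°

45.6°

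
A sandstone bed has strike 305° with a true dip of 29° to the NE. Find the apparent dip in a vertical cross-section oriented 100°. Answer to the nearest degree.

The section lies 25° from the strike.
tan α = tan 29° × sin 25° = 0.5543 × 0.4226 = 0.2343
α = arctan(0.2343) = 13.18°

13°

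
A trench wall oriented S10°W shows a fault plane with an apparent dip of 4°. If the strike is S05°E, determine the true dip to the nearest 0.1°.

15.1°

β = acute angle between strike S05°E and section S10°W = 15°.
tan δ = tan α / sin β = tan 4° / sin 15° = 0.0699 / 0.2588 = 0.2702
true dip = arctan 0.2702 = 15.12°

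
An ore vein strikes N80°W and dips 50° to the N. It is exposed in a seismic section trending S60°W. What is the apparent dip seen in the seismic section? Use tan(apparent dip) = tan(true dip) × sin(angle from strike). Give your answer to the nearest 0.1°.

The section lies 40° from the strike.
tan α = tan 50° × sin 40° = 1.1918 × 0.6428 = 0.7660
α = arctan(0.7660) = 37.45°

37.5°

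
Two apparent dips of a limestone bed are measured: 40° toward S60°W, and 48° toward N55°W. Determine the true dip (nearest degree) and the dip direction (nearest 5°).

Represent each trace as a vector plunging at its apparent dip toward its trend (east-north-up frame): v₁ = (-0.663, -0.383, -0.643), v₂ = (-0.548, 0.384, -0.743).
n = v₁ × v₂ = (-0.531, 0.141, 0.465) (taken with n_z > 0).
Dip δ = arctan(|n_h|/n_z) = arctan(0.550/0.465) = 49.8°.
Dip direction = atan2(-0.531, 0.141) = 285° (azimuth of n's horizontal projection).

true dip 50°, dip direction 285°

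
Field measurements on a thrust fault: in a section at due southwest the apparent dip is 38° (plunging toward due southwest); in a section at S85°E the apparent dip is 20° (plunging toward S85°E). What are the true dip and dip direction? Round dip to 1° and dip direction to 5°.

true dip 54°, dip direction 170°

Represent each trace as a vector plunging at its apparent dip toward its trend (east-north-up frame): v₁ = (-0.557, -0.557, -0.616), v₂ = (0.936, -0.082, -0.342).
Cross product v₁ × v₂ gives the pole to the plane: n ∝ (0.140, -0.767, 0.567).
tan δ = √(n_x²+n_y²)/n_z = 0.780/0.567, so δ = 54.0°.
Dip direction = atan2(0.140, -0.767) = 170° (azimuth of n's horizontal projection).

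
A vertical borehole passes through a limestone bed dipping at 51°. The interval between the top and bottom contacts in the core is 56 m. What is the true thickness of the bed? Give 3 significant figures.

True thickness t = h · cos(dip) = 56 × cos 51°
t = 56 × 0.6293 = 35.242 m

35.2 m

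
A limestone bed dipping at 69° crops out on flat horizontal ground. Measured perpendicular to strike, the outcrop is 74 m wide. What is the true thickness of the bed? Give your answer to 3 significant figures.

69.1 m

True thickness t = w · sin(dip) = 74 × sin 69°
t = 74 × 0.9336 = 69.085 m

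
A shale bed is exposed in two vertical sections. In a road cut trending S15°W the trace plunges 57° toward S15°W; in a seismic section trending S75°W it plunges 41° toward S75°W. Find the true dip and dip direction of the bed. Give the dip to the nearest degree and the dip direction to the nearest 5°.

Represent each trace as a vector plunging at its apparent dip toward its trend (east-north-up frame): v₁ = (-0.141, -0.526, -0.839), v₂ = (-0.729, -0.195, -0.656).
The plane normal is n = v₁ × v₂ ∝ (-0.181, -0.519, 0.356).
tan δ = √(n_x²+n_y²)/n_z = 0.550/0.356, so δ = 57.1°.
Dip direction = azimuth of (n_x, n_y) = atan2(-0.181, -0.519) = 199°.

true dip 57°, dip direction 200°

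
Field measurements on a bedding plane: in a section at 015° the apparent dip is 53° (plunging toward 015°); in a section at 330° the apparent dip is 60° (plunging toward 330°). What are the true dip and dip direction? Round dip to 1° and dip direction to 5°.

Each apparent-dip line lies in the plane. As unit vectors (x east, y north, z up), v₁ plunges 53°→015° and v₂ plunges 60°→330°.
The plane normal is n = v₁ × v₂ ∝ (-0.158, 0.335, 0.213).
tan δ = √(n_x²+n_y²)/n_z = 0.370/0.213, so δ = 60.1°.
Dip direction = atan2(-0.158, 0.335) = 335° (azimuth of n's horizontal projection).

true dip 60°, dip direction 335°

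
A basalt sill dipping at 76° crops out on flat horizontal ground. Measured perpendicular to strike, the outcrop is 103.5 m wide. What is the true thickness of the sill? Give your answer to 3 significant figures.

True thickness t = w · sin(dip) = 103.5 × sin 76°
t = 103.5 × 0.9703 = 100.426 m

100 m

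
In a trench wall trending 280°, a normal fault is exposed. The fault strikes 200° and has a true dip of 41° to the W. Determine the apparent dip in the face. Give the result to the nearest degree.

The section lies 80° from the strike.
tan α = tan 41° × sin 80° = 0.8693 × 0.9848 = 0.8561
apparent dip = arctan 0.8561 = 40.57°

41°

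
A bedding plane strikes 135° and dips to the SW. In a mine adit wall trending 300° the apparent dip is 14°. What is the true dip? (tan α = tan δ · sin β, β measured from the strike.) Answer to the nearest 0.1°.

43.9°

β = acute angle between strike 135° and section 300° = 15°.
tan(true dip) = tan 14° / sin 15° = 0.9633
true dip = arctan 0.9633 = 43.93°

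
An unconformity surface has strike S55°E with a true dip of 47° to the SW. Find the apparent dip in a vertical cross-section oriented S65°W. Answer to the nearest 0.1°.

42.9°

The section lies 60° from the strike.
tan(apparent dip) = tan 47° · sin 60° = 0.9287
α = arctan(0.9287) = 42.88°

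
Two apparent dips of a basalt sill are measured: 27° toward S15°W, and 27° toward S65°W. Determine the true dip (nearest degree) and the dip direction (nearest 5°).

The two traces are lines in the plane: v₁ = (sin 195°·cos 27°, cos 195°·cos 27°, −sin 27°), v₂ = (sin 245°·cos 27°, cos 245°·cos 27°, −sin 27°).
Cross product v₁ × v₂ gives the pole to the plane: n ∝ (-0.220, -0.262, 0.608).
True dip = arccos(n_z / |n|) = arccos(0.8717) = 29.3°.
Dip direction = atan2(-0.220, -0.262) = 220° (azimuth of n's horizontal projection).

true dip 29°, dip direction 220°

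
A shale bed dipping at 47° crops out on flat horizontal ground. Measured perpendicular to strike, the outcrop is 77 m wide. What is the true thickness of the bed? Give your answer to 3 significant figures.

56.3 m

True thickness t = w · sin(dip) = 77 × sin 47°
t = 77 × 0.7314 = 56.314 m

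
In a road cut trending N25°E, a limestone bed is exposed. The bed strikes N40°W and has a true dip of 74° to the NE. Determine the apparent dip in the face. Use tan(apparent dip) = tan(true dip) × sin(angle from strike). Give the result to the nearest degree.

The strike is N40°W and the section trends N25°E; the acute angle between them is β = 65°.
tan(apparent dip) = tan 74° · sin 65° = 3.1607
α = arctan(3.1607) = 72.44°

72°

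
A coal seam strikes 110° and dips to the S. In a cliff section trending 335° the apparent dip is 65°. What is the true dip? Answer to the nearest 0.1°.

The section is 45° from the strike.
tan(true dip) = tan 65° / sin 45° = 3.0328
δ = arctan(3.0328) = 71.75°

71.8°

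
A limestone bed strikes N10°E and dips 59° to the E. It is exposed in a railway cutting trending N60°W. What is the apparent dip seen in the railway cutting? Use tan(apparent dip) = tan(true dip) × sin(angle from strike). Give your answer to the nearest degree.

The strike is N10°E and the section trends N60°W; the acute angle between them is β = 70°.
tan α = tan 59° × sin 70° = 1.6643 × 0.9397 = 1.5639
apparent dip = arctan 1.5639 = 57.40°

57°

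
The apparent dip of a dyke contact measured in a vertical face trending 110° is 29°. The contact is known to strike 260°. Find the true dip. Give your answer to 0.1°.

The section is 30° from the strike.
tan δ = tan α / sin β = tan 29° / sin 30° = 0.5543 / 0.5000 = 1.1086
δ = arctan(1.1086) = 47.95°

47.9°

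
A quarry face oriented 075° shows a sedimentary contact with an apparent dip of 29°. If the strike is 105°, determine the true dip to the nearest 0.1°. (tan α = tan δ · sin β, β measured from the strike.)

47.9°

The section is 30° from the strike.
tan(true dip) = tan 29° / sin 30° = 1.1086
true dip = arctan 1.1086 = 47.95°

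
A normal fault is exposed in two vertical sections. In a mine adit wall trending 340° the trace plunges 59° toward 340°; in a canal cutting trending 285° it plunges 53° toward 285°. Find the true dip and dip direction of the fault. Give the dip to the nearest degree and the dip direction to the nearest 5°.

Each apparent-dip line lies in the plane. As unit vectors (x east, y north, z up), v₁ plunges 59°→340° and v₂ plunges 53°→285°.
The plane normal is n = v₁ × v₂ ∝ (-0.253, 0.358, 0.254).
True dip = arccos(n_z / |n|) = arccos(0.5015) = 59.9°.
The horizontal component of n points toward azimuth atan2(n_x, n_y) = 325°, the dip direction.

true dip 60°, dip direction 325°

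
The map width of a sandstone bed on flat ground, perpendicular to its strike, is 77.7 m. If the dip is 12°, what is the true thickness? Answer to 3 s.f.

True thickness t = w · sin(dip) = 77.7 × sin 12°
t = 77.7 × 0.2079 = 16.155 m

16.2 m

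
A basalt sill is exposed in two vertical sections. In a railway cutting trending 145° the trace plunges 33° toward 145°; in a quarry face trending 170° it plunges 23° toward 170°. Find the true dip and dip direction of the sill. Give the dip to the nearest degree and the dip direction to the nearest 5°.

Each apparent-dip line lies in the plane. As unit vectors (x east, y north, z up), v₁ plunges 33°→145° and v₂ plunges 23°→170°.
Cross product v₁ × v₂ gives the pole to the plane: n ∝ (0.225, -0.101, 0.326).
Dip δ = arctan(|n_h|/n_z) = arctan(0.247/0.326) = 37.1°.
Dip direction = azimuth of (n_x, n_y) = atan2(0.225, -0.101) = 114°.

true dip 37°, dip direction 115°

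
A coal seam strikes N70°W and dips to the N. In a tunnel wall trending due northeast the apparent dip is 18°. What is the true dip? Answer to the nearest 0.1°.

The section is 65° from the strike.
tan δ = tan α / sin β = tan 18° / sin 65° = 0.3249 / 0.9063 = 0.3585
true dip = arctan 0.3585 = 19.72°

19.7°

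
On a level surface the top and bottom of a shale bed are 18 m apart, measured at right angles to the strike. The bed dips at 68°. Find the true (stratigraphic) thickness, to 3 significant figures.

16.7 m

True thickness t = w · sin(dip) = 18 × sin 68°
t = 18 × 0.9272 = 16.689 m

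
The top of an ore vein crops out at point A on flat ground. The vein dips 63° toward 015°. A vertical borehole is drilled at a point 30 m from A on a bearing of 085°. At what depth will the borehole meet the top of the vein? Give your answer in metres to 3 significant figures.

20.1 m

The hole lies 70° from the dip direction, so the down-dip offset is 30 × cos 70° = 10.26 m.
Depth = down-dip offset × tan(dip) = 10.26 × tan 63° = 10.26 × 1.9626
Depth = 20.14 m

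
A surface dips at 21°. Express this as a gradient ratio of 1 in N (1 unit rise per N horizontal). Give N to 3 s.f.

1 : N means tan θ = 1/N, so N = 1/tan 21° = 1/0.3839

1 in 2.61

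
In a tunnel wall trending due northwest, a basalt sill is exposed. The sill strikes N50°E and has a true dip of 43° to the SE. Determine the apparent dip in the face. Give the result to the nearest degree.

Angle between strike (N50°E) and section (due northwest): β = 85°.
tan(apparent dip) = tan 43° · sin 85° = 0.9290
α = arctan(0.9290) = 42.89°

43°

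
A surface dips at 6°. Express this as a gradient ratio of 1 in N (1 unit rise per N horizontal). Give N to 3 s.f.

1 : N means tan θ = 1/N, so N = 1/tan 6° = 1/0.1051

1 in 9.51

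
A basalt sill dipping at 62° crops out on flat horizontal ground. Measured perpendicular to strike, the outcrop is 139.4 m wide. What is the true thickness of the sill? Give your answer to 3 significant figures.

123 m

True thickness t = w · sin(dip) = 139.4 × sin 62°
t = 139.4 × 0.8829 = 123.083 m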